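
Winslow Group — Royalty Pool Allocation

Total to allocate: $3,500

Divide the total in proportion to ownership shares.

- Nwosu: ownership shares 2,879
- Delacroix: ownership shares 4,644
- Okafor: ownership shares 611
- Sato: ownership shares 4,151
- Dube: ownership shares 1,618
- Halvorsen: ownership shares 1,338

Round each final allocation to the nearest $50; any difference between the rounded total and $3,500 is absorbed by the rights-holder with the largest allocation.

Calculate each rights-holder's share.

Nwosu: $650; Delacroix: $1,100; Okafor: $150; Sato: $950; Dube: $350; Halvorsen: $300

Combined ownership shares = 15,241.
Unrounded shares: Nwosu 2,879/15,241 × $3,500 = 661.14; Delacroix 4,644/15,241 × $3,500 = 1,066.47; Okafor 611/15,241 × $3,500 = 140.31; Sato 4,151/15,241 × $3,500 = 953.25; Dube 1,618/15,241 × $3,500 = 371.56; Halvorsen 1,338/15,241 × $3,500 = 307.26.
After rounding ($50): Nwosu $650; Delacroix $1,050; Okafor $150; Sato $950; Dube $350; Halvorsen $300. Sum = $3,450.
Difference $3,500 − $3,450 = +$50 applied to largest allocation (Delacroix): Delacroix becomes $1,100.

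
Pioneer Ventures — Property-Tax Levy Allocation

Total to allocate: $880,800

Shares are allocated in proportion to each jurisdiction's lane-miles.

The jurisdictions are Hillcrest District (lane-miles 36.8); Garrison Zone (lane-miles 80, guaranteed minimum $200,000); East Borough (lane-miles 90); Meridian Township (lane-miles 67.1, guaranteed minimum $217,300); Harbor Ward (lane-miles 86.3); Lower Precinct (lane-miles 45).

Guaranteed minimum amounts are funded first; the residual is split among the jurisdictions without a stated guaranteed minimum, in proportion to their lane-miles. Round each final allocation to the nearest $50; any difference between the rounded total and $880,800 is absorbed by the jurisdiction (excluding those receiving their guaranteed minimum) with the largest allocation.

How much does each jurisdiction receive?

Hillcrest District: $66,100 · Garrison Zone: $200,000 · East Borough: $161,600 · Meridian Township: $217,300 · Harbor Ward: $155,000 · Lower Precinct: $80,800

Minimums first: Garrison Zone $200,000; Meridian Township $217,300. Balance $463,500.
Balance split over remaining lane-miles 258.1: Hillcrest District 66,086.01 → $66,100; East Borough 161,623.40 → $161,600; Harbor Ward 154,978.88 → $155,000; Lower Precinct 80,811.70 → $80,800.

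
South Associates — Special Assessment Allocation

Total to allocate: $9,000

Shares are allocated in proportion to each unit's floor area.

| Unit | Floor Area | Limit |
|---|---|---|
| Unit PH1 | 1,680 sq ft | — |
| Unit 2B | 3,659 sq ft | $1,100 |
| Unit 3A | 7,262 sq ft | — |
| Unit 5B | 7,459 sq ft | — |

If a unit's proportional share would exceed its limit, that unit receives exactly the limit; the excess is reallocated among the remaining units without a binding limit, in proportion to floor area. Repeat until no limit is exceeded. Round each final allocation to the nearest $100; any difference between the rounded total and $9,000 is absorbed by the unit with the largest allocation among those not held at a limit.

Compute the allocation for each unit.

Combined floor area = 20,060.
Proportional shares (ignoring caps): Unit PH1 753.74; Unit 2B 1,641.63; Unit 3A 3,258.13; Unit 5B 3,346.51.
Capped: Unit 2B ($1,100); residual $7,900 reallocated over remaining floor area 16,401.
Remaining shares: Unit PH1 809.22 → $800; Unit 3A 3,497.95 → $3,500; Unit 5B 3,592.84 → $3,600.

Unit PH1: $800 | Unit 2B: $1,100 | Unit 3A: $3,500 | Unit 5B: $3,600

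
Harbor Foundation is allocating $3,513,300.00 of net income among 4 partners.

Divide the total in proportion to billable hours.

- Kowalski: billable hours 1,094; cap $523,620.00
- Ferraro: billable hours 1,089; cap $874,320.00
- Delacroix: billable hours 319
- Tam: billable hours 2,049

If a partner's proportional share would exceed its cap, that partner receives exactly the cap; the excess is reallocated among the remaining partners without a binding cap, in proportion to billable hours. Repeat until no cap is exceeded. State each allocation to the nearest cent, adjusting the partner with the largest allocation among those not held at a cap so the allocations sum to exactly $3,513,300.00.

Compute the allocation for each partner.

Combined billable hours = 4,551.
Proportional shares (ignoring caps): Kowalski 844,550.6922; Ferraro 840,690.7713; Delacroix 246,262.9532; Tam 1,581,795.5834.
Held at cap: Kowalski ($523,620.00); residual $2,989,680.00 reallocated over remaining billable hours 3,457.
Held at cap: Ferraro ($874,320.00); residual $2,115,360.00 reallocated over remaining billable hours 2,368.
Remaining shares: Delacroix 284,966.1486 → $284,966.15; Tam 1,830,393.8514 → $1,830,393.85.

Kowalski: $523,620.00 | Ferraro: $874,320.00 | Delacroix: $284,966.15 | Tam: $1,830,393.85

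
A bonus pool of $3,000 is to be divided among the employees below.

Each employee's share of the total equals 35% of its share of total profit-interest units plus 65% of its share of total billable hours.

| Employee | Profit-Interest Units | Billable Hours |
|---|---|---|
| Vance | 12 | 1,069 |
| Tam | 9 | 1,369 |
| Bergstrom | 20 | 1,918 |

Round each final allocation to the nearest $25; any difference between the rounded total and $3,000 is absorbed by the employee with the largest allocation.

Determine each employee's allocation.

Totals — profit-interest units 41, billable hours 4,356.
Combined weights (35% profit-interest units + 65% billable hours): Vance 0.2620; Tam 0.2811; Bergstrom 0.4569.
Unrounded shares: Vance 785.86; Tam 843.33; Bergstrom 1,370.80.
At nearest $25: Vance $775; Tam $850; Bergstrom $1,375. Sum = $3,000.
Rounded total matches; no reconciliation needed.

Vance: $775 · Tam: $850 · Bergstrom: $1,375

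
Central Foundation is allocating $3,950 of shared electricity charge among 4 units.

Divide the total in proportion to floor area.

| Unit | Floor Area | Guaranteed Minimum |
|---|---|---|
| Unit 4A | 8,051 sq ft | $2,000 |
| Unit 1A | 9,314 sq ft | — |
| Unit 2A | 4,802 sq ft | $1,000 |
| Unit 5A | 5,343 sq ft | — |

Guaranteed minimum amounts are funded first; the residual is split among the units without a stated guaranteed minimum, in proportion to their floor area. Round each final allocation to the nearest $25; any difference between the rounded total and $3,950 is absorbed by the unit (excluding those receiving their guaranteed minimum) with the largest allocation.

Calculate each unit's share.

Fund the minimums — Unit 4A $2,000; Unit 2A $1,000. Remaining pool $950.
Remaining pool split over remaining floor area 14,657: Unit 1A 603.69 → $600; Unit 5A 346.31 → $350.

Unit 4A: $2,000 | Unit 1A: $600 | Unit 2A: $1,000 | Unit 5A: $350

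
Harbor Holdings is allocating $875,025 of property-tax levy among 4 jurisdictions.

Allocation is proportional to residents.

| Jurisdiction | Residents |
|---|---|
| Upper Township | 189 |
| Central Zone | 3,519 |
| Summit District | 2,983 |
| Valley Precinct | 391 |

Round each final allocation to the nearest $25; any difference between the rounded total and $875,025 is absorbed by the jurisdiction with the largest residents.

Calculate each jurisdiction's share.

Total residents = 189 + 3,519 + 2,983 + 391 = 7,082.
Pro-rata amounts: Upper Township 23,352.12; Central Zone 434,794.26; Summit District 368,568.14; Valley Precinct 48,310.47.
Rounded to nearest $25: Upper Township $23,350; Central Zone $434,800; Summit District $368,575; Valley Precinct $48,300. Sum = $875,025.
Sum already equals the total — no adjustment.

Upper Township: $23,350 | Central Zone: $434,800 | Summit District: $368,575 | Valley Precinct: $48,300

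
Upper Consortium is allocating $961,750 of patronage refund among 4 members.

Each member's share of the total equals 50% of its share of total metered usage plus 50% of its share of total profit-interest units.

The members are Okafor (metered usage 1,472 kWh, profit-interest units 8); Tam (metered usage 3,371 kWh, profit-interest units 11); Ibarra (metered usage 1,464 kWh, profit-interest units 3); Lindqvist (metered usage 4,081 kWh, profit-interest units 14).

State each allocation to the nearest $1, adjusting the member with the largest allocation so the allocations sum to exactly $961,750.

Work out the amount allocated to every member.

Okafor: $175,002 | Tam: $302,982 | Ibarra: $107,844 | Lindqvist: $375,922

Totals — metered usage 10,388, profit-interest units 36.
Blended shares (50% metered usage + 50% profit-interest units): Okafor 0.1820; Tam 0.3150; Ibarra 0.1121; Lindqvist 0.3909.
Unrounded shares: Okafor 175,002.04; Tam 302,982.32; Ibarra 107,843.52; Lindqvist 375,922.12.
After rounding ($1): Okafor $175,002; Tam $302,982; Ibarra $107,844; Lindqvist $375,922. Sum = $961,750.
Sum already equals the total — no adjustment.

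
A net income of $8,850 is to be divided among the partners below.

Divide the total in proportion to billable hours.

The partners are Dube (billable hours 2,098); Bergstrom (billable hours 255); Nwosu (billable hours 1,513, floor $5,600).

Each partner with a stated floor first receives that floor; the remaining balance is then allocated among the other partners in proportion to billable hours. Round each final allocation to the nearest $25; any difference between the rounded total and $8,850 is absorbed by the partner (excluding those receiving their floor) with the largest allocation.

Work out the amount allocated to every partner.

Guaranteed amounts: Nwosu $5,600. Remaining pool $3,250.
Remaining pool split over remaining billable hours 2,353: Dube 2,897.79 → $2,900; Bergstrom 352.21 → $350.

Dube: $2,900; Bergstrom: $350; Nwosu: $5,600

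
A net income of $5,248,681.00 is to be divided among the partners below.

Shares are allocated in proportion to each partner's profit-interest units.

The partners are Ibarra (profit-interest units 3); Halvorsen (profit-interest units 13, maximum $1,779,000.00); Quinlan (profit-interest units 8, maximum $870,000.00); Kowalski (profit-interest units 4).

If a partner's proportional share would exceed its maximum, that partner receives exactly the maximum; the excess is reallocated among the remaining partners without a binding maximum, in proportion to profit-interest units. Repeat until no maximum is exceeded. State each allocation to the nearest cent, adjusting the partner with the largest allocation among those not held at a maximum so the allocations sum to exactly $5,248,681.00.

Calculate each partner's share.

Total profit-interest units = 28.
Pro-rata shares before constraints: Ibarra 562,358.6786; Halvorsen 2,436,887.6071; Quinlan 1,499,623.1429; Kowalski 749,811.5714.
Held at cap: Halvorsen ($1,779,000.00), Quinlan ($870,000.00); remaining pool $2,599,681.00 reallocated over remaining profit-interest units 7.
Shares after redistribution: Ibarra 1,114,149.0000 → $1,114,149.00; Kowalski 1,485,532.0000 → $1,485,532.00.

Ibarra: $1,114,149.00 · Halvorsen: $1,779,000.00 · Quinlan: $870,000.00 · Kowalski: $1,485,532.00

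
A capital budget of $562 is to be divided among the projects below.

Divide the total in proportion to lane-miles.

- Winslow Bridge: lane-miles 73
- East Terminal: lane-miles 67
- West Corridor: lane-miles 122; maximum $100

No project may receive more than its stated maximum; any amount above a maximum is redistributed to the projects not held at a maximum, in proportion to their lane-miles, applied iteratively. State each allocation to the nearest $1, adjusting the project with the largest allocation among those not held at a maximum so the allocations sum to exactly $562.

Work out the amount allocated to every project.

Total lane-miles = 262.
Unconstrained shares: Winslow Bridge 156.59; East Terminal 143.72; West Corridor 261.69.
Cap binds for West Corridor ($100); balance $462 reallocated over remaining lane-miles 140.
Redistributed shares: Winslow Bridge 240.90 → $241; East Terminal 221.10 → $221.

Winslow Bridge: $241 | East Terminal: $221 | West Corridor: $100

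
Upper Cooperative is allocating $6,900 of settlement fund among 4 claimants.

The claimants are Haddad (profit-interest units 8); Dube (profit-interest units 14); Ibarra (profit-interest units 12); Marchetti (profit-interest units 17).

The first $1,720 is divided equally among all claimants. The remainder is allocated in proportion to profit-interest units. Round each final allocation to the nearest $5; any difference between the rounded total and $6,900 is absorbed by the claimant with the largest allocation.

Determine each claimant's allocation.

$1,720 shared equally gives $430 per claimant.
Remainder $5,180 by profit-interest units (total 51): Haddad 812.55 → $815; Dube 1,421.96 → $1,420; Ibarra 1,218.82 → $1,220; Marchetti 1,726.67 → $1,725.
Totals: Haddad $430 + $815 = $1,245; Dube $430 + $1,420 = $1,850; Ibarra $430 + $1,220 = $1,650; Marchetti $430 + $1,725 = $2,155.

Haddad: $1,245; Dube: $1,850; Ibarra: $1,650; Marchetti: $2,155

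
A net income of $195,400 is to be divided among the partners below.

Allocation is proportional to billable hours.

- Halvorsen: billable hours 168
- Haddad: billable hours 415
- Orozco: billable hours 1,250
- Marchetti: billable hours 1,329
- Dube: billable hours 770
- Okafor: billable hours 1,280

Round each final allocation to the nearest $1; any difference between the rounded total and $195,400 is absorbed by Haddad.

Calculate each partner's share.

Halvorsen: $6,298; Haddad: $15,558; Orozco: $46,863; Marchetti: $49,825; Dube: $28,868; Okafor: $47,988

Sum of billable hours: 5,212.
Pro-rata amounts: Halvorsen 168/5,212 × $195,400 = 6,298.39; Haddad 415/5,212 × $195,400 = 15,558.52; Orozco 1,250/5,212 × $195,400 = 46,863.01; Marchetti 1,329/5,212 × $195,400 = 49,824.75; Dube 770/5,212 × $195,400 = 28,867.61; Okafor 1,280/5,212 × $195,400 = 47,987.72.
After rounding ($1): Halvorsen $6,298; Haddad $15,559; Orozco $46,863; Marchetti $49,825; Dube $28,868; Okafor $47,988. Sum = $195,401.
Difference $195,400 − $195,401 = −$1 applied to Haddad: Haddad becomes $15,558.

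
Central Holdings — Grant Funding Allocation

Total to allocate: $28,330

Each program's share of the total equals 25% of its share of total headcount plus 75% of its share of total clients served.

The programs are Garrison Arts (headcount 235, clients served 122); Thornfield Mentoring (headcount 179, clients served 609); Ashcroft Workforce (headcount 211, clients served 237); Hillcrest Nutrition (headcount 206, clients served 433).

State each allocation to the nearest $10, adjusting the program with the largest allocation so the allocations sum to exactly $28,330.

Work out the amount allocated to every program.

Headcount total 831; clients served total 1,401.
Composite weights (25% headcount + 75% clients served): Garrison Arts 0.1360; Thornfield Mentoring 0.3799; Ashcroft Workforce 0.1904; Hillcrest Nutrition 0.2938.
Unrounded shares: Garrison Arts 3,853.12; Thornfield Mentoring 10,761.66; Ashcroft Workforce 5,392.66; Hillcrest Nutrition 8,322.57.
Rounded to nearest $10: Garrison Arts $3,850; Thornfield Mentoring $10,760; Ashcroft Workforce $5,390; Hillcrest Nutrition $8,320. Sum = $28,320.
Difference $28,330 − $28,320 = +$10 applied to largest allocation (Thornfield Mentoring): Thornfield Mentoring becomes $10,770.

Garrison Arts: $3,850 | Thornfield Mentoring: $10,770 | Ashcroft Workforce: $5,390 | Hillcrest Nutrition: $8,320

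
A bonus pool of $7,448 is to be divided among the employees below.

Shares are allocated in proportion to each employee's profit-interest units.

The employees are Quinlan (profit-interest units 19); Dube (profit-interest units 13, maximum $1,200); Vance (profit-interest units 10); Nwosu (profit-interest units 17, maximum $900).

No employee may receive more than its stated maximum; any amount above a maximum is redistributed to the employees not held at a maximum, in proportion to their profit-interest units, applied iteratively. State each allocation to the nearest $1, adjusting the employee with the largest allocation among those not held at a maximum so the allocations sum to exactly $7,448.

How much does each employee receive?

Sum of profit-interest units: 59.
Pro-rata shares before constraints: Quinlan 2,398.51; Dube 1,641.08; Vance 1,262.37; Nwosu 2,146.03.
Cap binds for Dube ($1,200), Nwosu ($900); balance $5,348 reallocated over remaining profit-interest units 29.
Shares after redistribution: Quinlan 3,503.86 → $3,504; Vance 1,844.14 → $1,844.

Quinlan: $3,504; Dube: $1,200; Vance: $1,844; Nwosu: $900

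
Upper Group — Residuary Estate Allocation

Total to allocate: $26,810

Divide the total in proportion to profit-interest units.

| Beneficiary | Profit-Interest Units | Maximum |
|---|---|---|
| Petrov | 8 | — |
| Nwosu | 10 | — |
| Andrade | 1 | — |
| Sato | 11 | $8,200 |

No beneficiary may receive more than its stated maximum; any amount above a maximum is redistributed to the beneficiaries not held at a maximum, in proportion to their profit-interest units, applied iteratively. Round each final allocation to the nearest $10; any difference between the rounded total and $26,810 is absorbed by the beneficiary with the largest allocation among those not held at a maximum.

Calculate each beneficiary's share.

Petrov: $7,840 · Nwosu: $9,790 · Andrade: $980 · Sato: $8,200

Sum of profit-interest units: 30.
Pro-rata shares before constraints: Petrov 7,149.33; Nwosu 8,936.67; Andrade 893.67; Sato 9,830.33.
Capped: Sato ($8,200); residual $18,610 reallocated over remaining profit-interest units 19.
Redistributed shares: Petrov 7,835.79 → $7,840; Nwosu 9,794.74 → $9,790; Andrade 979.47 → $980.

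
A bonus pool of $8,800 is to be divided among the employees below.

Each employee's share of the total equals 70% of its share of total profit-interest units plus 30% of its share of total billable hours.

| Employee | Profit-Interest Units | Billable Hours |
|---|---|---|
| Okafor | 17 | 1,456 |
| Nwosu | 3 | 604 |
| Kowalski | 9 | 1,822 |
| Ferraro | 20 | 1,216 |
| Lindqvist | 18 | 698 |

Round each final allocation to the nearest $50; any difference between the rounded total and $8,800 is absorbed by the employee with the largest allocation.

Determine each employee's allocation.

Okafor: $2,250 | Nwosu: $550 | Kowalski: $1,650 | Ferraro: $2,400 | Lindqvist: $1,950

Profit-interest units total 67; billable hours total 5,796.
Combined weights (70% profit-interest units + 30% billable hours): Okafor 0.2530; Nwosu 0.0626; Kowalski 0.1883; Ferraro 0.2719; Lindqvist 0.2242.
Raw shares: Okafor 2,226.17; Nwosu 550.93; Kowalski 1,657.36; Ferraro 2,392.68; Lindqvist 1,972.85.
At nearest $50: Okafor $2,250; Nwosu $550; Kowalski $1,650; Ferraro $2,400; Lindqvist $1,950. Sum = $8,800.
Sum already equals the total — no adjustment.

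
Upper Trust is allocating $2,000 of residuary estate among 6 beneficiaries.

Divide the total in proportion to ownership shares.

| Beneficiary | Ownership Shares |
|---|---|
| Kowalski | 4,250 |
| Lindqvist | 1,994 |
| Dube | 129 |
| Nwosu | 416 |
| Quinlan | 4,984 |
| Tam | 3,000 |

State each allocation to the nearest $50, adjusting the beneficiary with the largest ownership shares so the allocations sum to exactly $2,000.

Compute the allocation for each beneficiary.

Combined ownership shares = 14,773.
Raw shares: Kowalski 4,250/14,773 × $2,000 = 575.37; Lindqvist 1,994/14,773 × $2,000 = 269.95; Dube 129/14,773 × $2,000 = 17.46; Nwosu 416/14,773 × $2,000 = 56.32; Quinlan 4,984/14,773 × $2,000 = 674.74; Tam 3,000/14,773 × $2,000 = 406.15.
At nearest $50: Kowalski $600; Lindqvist $250; Dube $0; Nwosu $50; Quinlan $650; Tam $400. Sum = $1,950.
Difference $2,000 − $1,950 = +$50 applied to largest ownership shares (Quinlan): Quinlan becomes $700.

Kowalski: $600 · Lindqvist: $250 · Dube: $0 · Nwosu: $50 · Quinlan: $700 · Tam: $400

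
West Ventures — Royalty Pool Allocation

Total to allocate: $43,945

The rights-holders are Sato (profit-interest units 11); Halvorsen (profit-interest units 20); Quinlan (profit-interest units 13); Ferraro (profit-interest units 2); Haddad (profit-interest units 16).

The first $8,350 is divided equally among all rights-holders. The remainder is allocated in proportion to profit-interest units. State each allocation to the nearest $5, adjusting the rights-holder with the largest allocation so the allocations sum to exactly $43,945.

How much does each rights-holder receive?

Sato: $7,985 · Halvorsen: $13,150 · Quinlan: $9,135 · Ferraro: $2,820 · Haddad: $10,855

First tranche $8,350 split equally: $1,670 each.
Remainder $35,595 by profit-interest units (total 62): Sato 6,315.24 → $6,315; Halvorsen 11,482.26 → $11,480; Quinlan 7,463.47 → $7,465; Ferraro 1,148.23 → $1,150; Haddad 9,185.81 → $9,185.
Totals: Sato $1,670 + $6,315 = $7,985; Halvorsen $1,670 + $11,480 = $13,150; Quinlan $1,670 + $7,465 = $9,135; Ferraro $1,670 + $1,150 = $2,820; Haddad $1,670 + $9,185 = $10,855.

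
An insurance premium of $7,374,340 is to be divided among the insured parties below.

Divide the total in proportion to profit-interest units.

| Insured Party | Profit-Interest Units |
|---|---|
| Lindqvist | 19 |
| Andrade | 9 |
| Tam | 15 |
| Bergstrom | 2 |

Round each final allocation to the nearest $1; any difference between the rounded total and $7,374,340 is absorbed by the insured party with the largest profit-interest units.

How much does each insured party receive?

Combined profit-interest units = 45.
Proportional shares: Lindqvist 19/45 × $7,374,340 = 3,113,610.22; Andrade 9/45 × $7,374,340 = 1,474,868.00; Tam 15/45 × $7,374,340 = 2,458,113.33; Bergstrom 2/45 × $7,374,340 = 327,748.44.
At nearest $1: Lindqvist $3,113,610; Andrade $1,474,868; Tam $2,458,113; Bergstrom $327,748. Sum = $7,374,339.
Difference $7,374,340 − $7,374,339 = +$1 applied to largest profit-interest units (Lindqvist): Lindqvist becomes $3,113,611.

Lindqvist: $3,113,611 · Andrade: $1,474,868 · Tam: $2,458,113 · Bergstrom: $327,748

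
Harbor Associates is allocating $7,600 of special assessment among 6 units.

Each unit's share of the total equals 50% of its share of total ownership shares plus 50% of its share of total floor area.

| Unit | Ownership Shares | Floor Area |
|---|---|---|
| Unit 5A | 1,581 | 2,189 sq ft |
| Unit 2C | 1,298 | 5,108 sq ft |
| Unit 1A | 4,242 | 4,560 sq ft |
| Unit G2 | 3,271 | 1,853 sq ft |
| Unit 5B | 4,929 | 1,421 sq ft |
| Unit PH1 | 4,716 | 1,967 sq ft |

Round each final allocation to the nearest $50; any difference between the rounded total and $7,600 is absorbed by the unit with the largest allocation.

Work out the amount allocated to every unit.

Unit 5A: $800 | Unit 2C: $1,400 | Unit 1A: $1,750 | Unit G2: $1,050 | Unit 5B: $1,250 | Unit PH1: $1,350

Totals — ownership shares 20,037, floor area 17,098.
Composite weights (50% ownership shares + 50% floor area): Unit 5A 0.1035; Unit 2C 0.1818; Unit 1A 0.2392; Unit G2 0.1358; Unit 5B 0.1646; Unit PH1 0.1752.
Pro-rata amounts: Unit 5A 786.34; Unit 2C 1,381.41; Unit 1A 1,817.94; Unit G2 1,032.17; Unit 5B 1,250.60; Unit PH1 1,331.55.
At nearest $50: Unit 5A $800; Unit 2C $1,400; Unit 1A $1,800; Unit G2 $1,050; Unit 5B $1,250; Unit PH1 $1,350. Sum = $7,650.
Difference $7,600 − $7,650 = −$50 applied to largest allocation (Unit 1A): Unit 1A becomes $1,750.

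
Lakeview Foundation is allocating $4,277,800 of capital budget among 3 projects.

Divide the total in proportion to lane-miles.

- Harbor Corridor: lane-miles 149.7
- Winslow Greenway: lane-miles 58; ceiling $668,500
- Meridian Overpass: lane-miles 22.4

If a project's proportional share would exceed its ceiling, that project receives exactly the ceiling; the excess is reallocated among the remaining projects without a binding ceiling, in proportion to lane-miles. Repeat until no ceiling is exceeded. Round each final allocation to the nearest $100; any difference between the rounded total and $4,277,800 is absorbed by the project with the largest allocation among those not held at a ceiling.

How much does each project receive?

Total lane-miles = 230.1.
Pro-rata shares before constraints: Harbor Corridor 2,783,079.79; Winslow Greenway 1,078,280.75; Meridian Overpass 416,439.46.
Cap binds for Winslow Greenway ($668,500); balance $3,609,300 reallocated over remaining lane-miles 172.1.
Redistributed shares: Harbor Corridor 3,139,524.75 → $3,139,500; Meridian Overpass 469,775.25 → $469,800.

Harbor Corridor: $3,139,500 · Winslow Greenway: $668,500 · Meridian Overpass: $469,800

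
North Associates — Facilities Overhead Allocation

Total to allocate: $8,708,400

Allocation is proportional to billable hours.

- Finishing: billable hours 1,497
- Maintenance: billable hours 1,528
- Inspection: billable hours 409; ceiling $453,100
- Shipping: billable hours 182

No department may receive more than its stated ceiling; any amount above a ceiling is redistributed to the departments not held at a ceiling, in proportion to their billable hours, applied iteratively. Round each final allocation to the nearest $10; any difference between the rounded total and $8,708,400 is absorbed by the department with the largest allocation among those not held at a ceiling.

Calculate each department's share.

Combined billable hours = 3,616.
Proportional shares (ignoring caps): Finishing 3,605,219.80; Maintenance 3,679,876.99; Inspection 984,993.25; Shipping 438,309.96.
Held at cap: Inspection ($453,100); balance $8,255,300 reallocated over remaining billable hours 3,207.
Redistributed shares: Finishing 3,853,502.99 → $3,853,500; Maintenance 3,933,301.65 → $3,933,300; Shipping 468,495.35 → $468,500.

Finishing: $3,853,500; Maintenance: $3,933,300; Inspection: $453,100; Shipping: $468,500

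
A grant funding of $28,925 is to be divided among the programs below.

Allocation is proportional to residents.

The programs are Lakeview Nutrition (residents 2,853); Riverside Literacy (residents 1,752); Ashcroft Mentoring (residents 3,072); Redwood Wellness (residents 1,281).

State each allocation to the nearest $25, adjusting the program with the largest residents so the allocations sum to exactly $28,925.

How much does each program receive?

Lakeview Nutrition: $9,200 · Riverside Literacy: $5,650 · Ashcroft Mentoring: $9,950 · Redwood Wellness: $4,125

Total residents = 8,958.
Unrounded shares: Lakeview Nutrition 2,853/8,958 × $28,925 = 9,212.22; Riverside Literacy 1,752/8,958 × $28,925 = 5,657.13; Ashcroft Mentoring 3,072/8,958 × $28,925 = 9,919.36; Redwood Wellness 1,281/8,958 × $28,925 = 4,136.29.
Rounded to nearest $25: Lakeview Nutrition $9,200; Riverside Literacy $5,650; Ashcroft Mentoring $9,925; Redwood Wellness $4,125. Sum = $28,900.
Difference $28,925 − $28,900 = +$25 applied to largest residents (Ashcroft Mentoring): Ashcroft Mentoring becomes $9,950.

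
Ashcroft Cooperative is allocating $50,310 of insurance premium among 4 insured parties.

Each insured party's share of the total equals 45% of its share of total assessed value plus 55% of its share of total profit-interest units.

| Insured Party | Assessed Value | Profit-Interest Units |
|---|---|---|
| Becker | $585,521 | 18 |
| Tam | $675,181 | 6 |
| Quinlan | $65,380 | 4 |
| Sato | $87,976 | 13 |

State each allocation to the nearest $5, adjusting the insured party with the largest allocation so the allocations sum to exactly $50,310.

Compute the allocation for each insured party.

Becker: $21,525 | Tam: $14,860 | Quinlan: $3,745 | Sato: $10,180

Totals — assessed value 1,414,058, profit-interest units 41.
Blended shares (45% assessed value + 55% profit-interest units): Becker 0.4278; Tam 0.2954; Quinlan 0.0745; Sato 0.2024.
Unrounded shares: Becker 21,522.39; Tam 14,859.20; Quinlan 3,746.31; Sato 10,182.10.
Rounded to nearest $5: Becker $21,520; Tam $14,860; Quinlan $3,745; Sato $10,180. Sum = $50,305.
Difference $50,310 − $50,305 = +$5 applied to largest allocation (Becker): Becker becomes $21,525.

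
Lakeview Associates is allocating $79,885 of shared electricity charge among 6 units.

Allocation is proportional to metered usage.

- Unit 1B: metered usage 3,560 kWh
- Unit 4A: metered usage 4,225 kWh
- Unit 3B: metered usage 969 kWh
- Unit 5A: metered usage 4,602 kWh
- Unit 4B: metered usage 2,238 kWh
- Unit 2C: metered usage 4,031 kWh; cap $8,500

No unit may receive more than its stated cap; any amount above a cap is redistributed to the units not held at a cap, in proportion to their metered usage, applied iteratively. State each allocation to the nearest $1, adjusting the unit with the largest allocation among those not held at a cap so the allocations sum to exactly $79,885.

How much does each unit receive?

Total metered usage = 19,625.
Proportional shares (ignoring caps): Unit 1B 14,491.24; Unit 4A 17,198.17; Unit 3B 3,944.39; Unit 5A 18,732.78; Unit 4B 9,109.94; Unit 2C 16,408.48.
Capped: Unit 2C ($8,500); remaining pool $71,385 reallocated over remaining metered usage 15,594.
Remaining shares: Unit 1B 16,296.69 → $16,297; Unit 4A 19,340.88 → $19,341; Unit 3B 4,435.81 → $4,436; Unit 5A 21,066.68 → $21,067; Unit 4B 10,244.94 → $10,245.
Rounding difference −$1 applied to Unit 5A → $21,066.

Unit 1B: $16,297; Unit 4A: $19,341; Unit 3B: $4,436; Unit 5A: $21,066; Unit 4B: $10,245; Unit 2C: $8,500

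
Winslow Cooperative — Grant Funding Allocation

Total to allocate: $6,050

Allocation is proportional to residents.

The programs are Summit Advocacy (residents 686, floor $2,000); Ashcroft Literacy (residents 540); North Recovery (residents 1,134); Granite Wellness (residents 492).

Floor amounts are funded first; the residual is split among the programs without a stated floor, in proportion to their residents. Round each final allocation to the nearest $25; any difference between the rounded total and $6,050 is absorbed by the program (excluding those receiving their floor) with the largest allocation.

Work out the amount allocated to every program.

Fund the minimums — Summit Advocacy $2,000. Balance $4,050.
Balance split over remaining residents 2,166: Ashcroft Literacy 1,009.70 → $1,000; North Recovery 2,120.36 → $2,125; Granite Wellness 919.94 → $925.

Summit Advocacy: $2,000 · Ashcroft Literacy: $1,000 · North Recovery: $2,125 · Granite Wellness: $925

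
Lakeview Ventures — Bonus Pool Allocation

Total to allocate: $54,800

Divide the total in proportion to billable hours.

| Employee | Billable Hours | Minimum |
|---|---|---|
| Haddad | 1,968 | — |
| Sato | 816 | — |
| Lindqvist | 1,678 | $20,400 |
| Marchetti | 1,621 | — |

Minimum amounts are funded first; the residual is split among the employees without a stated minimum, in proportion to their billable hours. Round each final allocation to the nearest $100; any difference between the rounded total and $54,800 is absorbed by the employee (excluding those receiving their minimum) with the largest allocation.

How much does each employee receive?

Minimums first: Lindqvist $20,400. Remaining pool $34,400.
Remaining pool split over remaining billable hours 4,405: Haddad 15,368.72 → $15,400; Sato 6,372.40 → $6,400; Marchetti 12,658.89 → $12,700.
Rounding difference −$100 applied to Haddad → $15,300.

Haddad: $15,300 | Sato: $6,400 | Lindqvist: $20,400 | Marchetti: $12,700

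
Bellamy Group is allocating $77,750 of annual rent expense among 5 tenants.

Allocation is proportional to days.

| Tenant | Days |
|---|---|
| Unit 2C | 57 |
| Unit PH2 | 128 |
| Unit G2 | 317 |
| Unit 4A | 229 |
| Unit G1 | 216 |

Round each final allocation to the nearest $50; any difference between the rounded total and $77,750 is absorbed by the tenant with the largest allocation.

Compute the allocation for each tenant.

Combined days = 947.
Raw shares: Unit 2C 57/947 × $77,750 = 4,679.78; Unit PH2 128/947 × $77,750 = 10,508.98; Unit G2 317/947 × $77,750 = 26,026.14; Unit 4A 229/947 × $77,750 = 18,801.21; Unit G1 216/947 × $77,750 = 17,733.90.
Rounded to nearest $50: Unit 2C $4,700; Unit PH2 $10,500; Unit G2 $26,050; Unit 4A $18,800; Unit G1 $17,750. Sum = $77,800.
Difference $77,750 − $77,800 = −$50 applied to largest allocation (Unit G2): Unit G2 becomes $26,000.

Unit 2C: $4,700; Unit PH2: $10,500; Unit G2: $26,000; Unit 4A: $18,800; Unit G1: $17,750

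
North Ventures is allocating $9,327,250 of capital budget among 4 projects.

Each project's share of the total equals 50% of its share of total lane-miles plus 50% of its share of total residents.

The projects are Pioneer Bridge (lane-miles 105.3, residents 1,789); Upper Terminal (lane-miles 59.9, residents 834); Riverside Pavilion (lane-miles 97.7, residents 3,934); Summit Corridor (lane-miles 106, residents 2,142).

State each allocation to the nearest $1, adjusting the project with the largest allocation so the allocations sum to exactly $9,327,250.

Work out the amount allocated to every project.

Pioneer Bridge: $2,290,302 · Upper Terminal: $1,204,371 · Riverside Pavilion: $3,344,179 · Summit Corridor: $2,488,398

Lane-miles total 368.9; residents total 8,699.
Combined weights (50% lane-miles + 50% residents): Pioneer Bridge 0.2455; Upper Terminal 0.1291; Riverside Pavilion 0.3585; Summit Corridor 0.2668.
Pro-rata amounts: Pioneer Bridge 2,290,301.72; Upper Terminal 1,204,370.51; Riverside Pavilion 3,344,179.67; Summit Corridor 2,488,398.10.
After rounding ($1): Pioneer Bridge $2,290,302; Upper Terminal $1,204,371; Riverside Pavilion $3,344,180; Summit Corridor $2,488,398. Sum = $9,327,251.
Difference $9,327,250 − $9,327,251 = −$1 applied to largest allocation (Riverside Pavilion): Riverside Pavilion becomes $3,344,179.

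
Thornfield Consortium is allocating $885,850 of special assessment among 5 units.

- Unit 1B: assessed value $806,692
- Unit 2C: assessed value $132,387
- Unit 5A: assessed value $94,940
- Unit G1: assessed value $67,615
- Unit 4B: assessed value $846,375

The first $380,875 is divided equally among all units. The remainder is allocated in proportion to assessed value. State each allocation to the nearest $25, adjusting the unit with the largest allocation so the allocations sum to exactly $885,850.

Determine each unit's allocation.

Equal tier: $380,875 ÷ 5 = $76,175 apiece.
Remainder $504,975 by assessed value (total 1,948,009): Unit 1B 209,115.71 → $209,125; Unit 2C 34,318.18 → $34,325; Unit 5A 24,610.94 → $24,600; Unit G1 17,527.58 → $17,525; Unit 4B 219,402.59 → $219,400.
Totals: Unit 1B $76,175 + $209,125 = $285,300; Unit 2C $76,175 + $34,325 = $110,500; Unit 5A $76,175 + $24,600 = $100,775; Unit G1 $76,175 + $17,525 = $93,700; Unit 4B $76,175 + $219,400 = $295,575.

Unit 1B: $285,300 · Unit 2C: $110,500 · Unit 5A: $100,775 · Unit G1: $93,700 · Unit 4B: $295,575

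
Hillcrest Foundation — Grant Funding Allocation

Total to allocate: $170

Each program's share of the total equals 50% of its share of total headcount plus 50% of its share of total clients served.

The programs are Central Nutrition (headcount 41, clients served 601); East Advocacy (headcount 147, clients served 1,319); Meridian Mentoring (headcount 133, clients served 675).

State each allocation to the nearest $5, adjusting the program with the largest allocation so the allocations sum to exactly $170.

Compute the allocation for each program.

Headcount total 321; clients served total 2,595.
Blended shares (50% headcount + 50% clients served): Central Nutrition 0.1797; East Advocacy 0.4831; Meridian Mentoring 0.3372.
Pro-rata amounts: Central Nutrition 30.54; East Advocacy 82.13; Meridian Mentoring 57.33.
At nearest $5: Central Nutrition $30; East Advocacy $80; Meridian Mentoring $55. Sum = $165.
Difference $170 − $165 = +$5 applied to largest allocation (East Advocacy): East Advocacy becomes $85.

Central Nutrition: $30 | East Advocacy: $85 | Meridian Mentoring: $55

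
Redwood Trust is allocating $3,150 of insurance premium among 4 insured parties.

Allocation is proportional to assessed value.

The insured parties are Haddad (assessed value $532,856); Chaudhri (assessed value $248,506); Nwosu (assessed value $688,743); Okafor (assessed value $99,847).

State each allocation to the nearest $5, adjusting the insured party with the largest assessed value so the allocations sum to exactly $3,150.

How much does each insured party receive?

Haddad: $1,070; Chaudhri: $500; Nwosu: $1,380; Okafor: $200

Combined assessed value = 532,856 + 248,506 + 688,743 + 99,847 = 1,569,952.
Unrounded shares: Haddad 1,069.14; Chaudhri 498.61; Nwosu 1,381.92; Okafor 200.34.
Rounded to nearest $5: Haddad $1,070; Chaudhri $500; Nwosu $1,380; Okafor $200. Sum = $3,150.
Sum already equals the total — no adjustment.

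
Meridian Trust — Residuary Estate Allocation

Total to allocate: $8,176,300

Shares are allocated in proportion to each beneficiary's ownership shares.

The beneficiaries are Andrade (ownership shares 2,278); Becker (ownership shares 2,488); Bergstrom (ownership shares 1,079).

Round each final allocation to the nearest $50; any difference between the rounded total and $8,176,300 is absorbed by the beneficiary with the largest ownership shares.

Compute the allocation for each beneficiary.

Total ownership shares = 2,278 + 2,488 + 1,079 = 5,845.
Pro-rata amounts: Andrade 3,186,588.78; Becker 3,480,348.06; Bergstrom 1,509,363.17.
Rounded to nearest $50: Andrade $3,186,600; Becker $3,480,350; Bergstrom $1,509,350. Sum = $8,176,300.
Rounded total matches; no reconciliation needed.

Andrade: $3,186,600; Becker: $3,480,350; Bergstrom: $1,509,350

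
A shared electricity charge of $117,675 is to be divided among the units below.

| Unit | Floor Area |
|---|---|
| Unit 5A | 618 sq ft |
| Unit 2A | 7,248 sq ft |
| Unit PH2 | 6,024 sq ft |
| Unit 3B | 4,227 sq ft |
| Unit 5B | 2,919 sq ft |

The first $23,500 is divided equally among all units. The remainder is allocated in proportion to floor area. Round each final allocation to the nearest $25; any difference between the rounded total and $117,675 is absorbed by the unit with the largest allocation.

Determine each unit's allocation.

Unit 5A: $7,475; Unit 2A: $37,125; Unit PH2: $31,675; Unit 3B: $23,625; Unit 5B: $17,775

First tranche $23,500 split equally: $4,700 each.
Remainder $94,175 by floor area (total 21,036): Unit 5A 2,766.69 → $2,775; Unit 2A 32,448.20 → $32,450; Unit PH2 26,968.54 → $26,975; Unit 3B 18,923.64 → $18,925; Unit 5B 13,067.92 → $13,075.
Rounding difference −$25 on remainder applied to Unit 2A.
Totals: Unit 5A $4,700 + $2,775 = $7,475; Unit 2A $4,700 + $32,425 = $37,125; Unit PH2 $4,700 + $26,975 = $31,675; Unit 3B $4,700 + $18,925 = $23,625; Unit 5B $4,700 + $13,075 = $17,775.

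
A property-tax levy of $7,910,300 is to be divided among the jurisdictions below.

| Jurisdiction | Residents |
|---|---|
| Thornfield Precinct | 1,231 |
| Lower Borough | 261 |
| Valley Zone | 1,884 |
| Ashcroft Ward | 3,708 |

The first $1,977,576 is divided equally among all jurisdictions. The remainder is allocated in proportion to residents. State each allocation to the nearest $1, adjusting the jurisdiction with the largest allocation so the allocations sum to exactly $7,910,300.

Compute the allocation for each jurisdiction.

$1,977,576 shared equally gives $494,394 per jurisdiction.
Remainder $5,932,724 by residents (total 7,084): Thornfield Precinct 1,030,940.60 → $1,030,941; Lower Borough 218,582.86 → $218,583; Valley Zone 1,577,816.49 → $1,577,816; Ashcroft Ward 3,105,384.05 → $3,105,384.
Totals: Thornfield Precinct $494,394 + $1,030,941 = $1,525,335; Lower Borough $494,394 + $218,583 = $712,977; Valley Zone $494,394 + $1,577,816 = $2,072,210; Ashcroft Ward $494,394 + $3,105,384 = $3,599,778.

Thornfield Precinct: $1,525,335; Lower Borough: $712,977; Valley Zone: $2,072,210; Ashcroft Ward: $3,599,778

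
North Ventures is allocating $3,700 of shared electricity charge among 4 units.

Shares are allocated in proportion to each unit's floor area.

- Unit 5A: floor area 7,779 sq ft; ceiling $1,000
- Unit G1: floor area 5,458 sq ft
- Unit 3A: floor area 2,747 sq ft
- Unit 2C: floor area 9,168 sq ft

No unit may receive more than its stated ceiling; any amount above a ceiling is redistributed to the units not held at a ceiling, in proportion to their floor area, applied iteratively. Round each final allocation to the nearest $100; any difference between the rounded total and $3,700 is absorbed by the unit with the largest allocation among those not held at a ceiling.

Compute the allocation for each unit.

Floor area total: 25,152.
Unconstrained shares: Unit 5A 1,144.33; Unit G1 802.90; Unit 3A 404.10; Unit 2C 1,348.66.
Capped: Unit 5A ($1,000); residual $2,700 reallocated over remaining floor area 17,373.
Shares after redistribution: Unit G1 848.25 → $800; Unit 3A 426.92 → $400; Unit 2C 1,424.83 → $1,400.
Rounding difference +$100 applied to Unit 2C → $1,500.

Unit 5A: $1,000; Unit G1: $800; Unit 3A: $400; Unit 2C: $1,500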